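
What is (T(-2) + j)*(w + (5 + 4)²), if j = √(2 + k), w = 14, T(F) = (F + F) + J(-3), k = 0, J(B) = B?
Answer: -665 + 95*√2 ≈ -530.65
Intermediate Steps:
T(F) = -3 + 2*F (T(F) = (F + F) - 3 = 2*F - 3 = -3 + 2*F)
j = √2 (j = √(2 + 0) = √2 ≈ 1.4142)
(T(-2) + j)*(w + (5 + 4)²) = ((-3 + 2*(-2)) + √2)*(14 + (5 + 4)²) = ((-3 - 4) + √2)*(14 + 9²) = (-7 + √2)*(14 + 81) = (-7 + √2)*95 = -665 + 95*√2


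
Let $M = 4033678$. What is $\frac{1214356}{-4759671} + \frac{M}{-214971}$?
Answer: $- \frac{2162225724846}{113687914949} \approx -19.019$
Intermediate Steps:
$\frac{1214356}{-4759671} + \frac{M}{-214971} = \frac{1214356}{-4759671} + \frac{4033678}{-214971} = 1214356 \left(- \frac{1}{4759671}\right) + 4033678 \left(- \frac{1}{214971}\right) = - \frac{1214356}{4759671} - \frac{4033678}{214971} = - \frac{2162225724846}{113687914949}$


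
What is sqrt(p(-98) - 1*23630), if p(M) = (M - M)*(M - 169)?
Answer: I*sqrt(23630) ≈ 153.72*I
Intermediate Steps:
p(M) = 0 (p(M) = 0*(-169 + M) = 0)
sqrt(p(-98) - 1*23630) = sqrt(0 - 1*23630) = sqrt(0 - 23630) = sqrt(-23630) = I*sqrt(23630)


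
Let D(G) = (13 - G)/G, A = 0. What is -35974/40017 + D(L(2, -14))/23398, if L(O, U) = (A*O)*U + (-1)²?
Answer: -420619724/468158883 ≈ -0.89845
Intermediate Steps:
L(O, U) = 1 (L(O, U) = (0*O)*U + (-1)² = 0*U + 1 = 0 + 1 = 1)
D(G) = (13 - G)/G
-35974/40017 + D(L(2, -14))/23398 = -35974/40017 + ((13 - 1*1)/1)/23398 = -35974*1/40017 + (1*(13 - 1))*(1/23398) = -35974/40017 + (1*12)*(1/23398) = -35974/40017 + 12*(1/23398) = -35974/40017 + 6/11699 = -420619724/468158883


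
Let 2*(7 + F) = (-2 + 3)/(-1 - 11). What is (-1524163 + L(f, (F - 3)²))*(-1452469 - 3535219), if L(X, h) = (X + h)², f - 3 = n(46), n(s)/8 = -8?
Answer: 314943961678692443/41472 ≈ 7.5941e+12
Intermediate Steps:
n(s) = -64 (n(s) = 8*(-8) = -64)
f = -61 (f = 3 - 64 = -61)
F = -169/24 (F = -7 + ((-2 + 3)/(-1 - 11))/2 = -7 + (1/(-12))/2 = -7 + (1*(-1/12))/2 = -7 + (½)*(-1/12) = -7 - 1/24 = -169/24 ≈ -7.0417)
(-1524163 + L(f, (F - 3)²))*(-1452469 - 3535219) = (-1524163 + (-61 + (-169/24 - 3)²)²)*(-1452469 - 3535219) = (-1524163 + (-61 + (-241/24)²)²)*(-4987688) = (-1524163 + (-61 + 58081/576)²)*(-4987688) = (-1524163 + (22945/576)²)*(-4987688) = (-1524163 + 526473025/331776)*(-4987688) = -505154230463/331776*(-4987688) = 314943961678692443/41472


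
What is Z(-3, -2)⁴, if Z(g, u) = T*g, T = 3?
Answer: 6561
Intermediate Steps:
Z(g, u) = 3*g
Z(-3, -2)⁴ = (3*(-3))⁴ = (-9)⁴ = 6561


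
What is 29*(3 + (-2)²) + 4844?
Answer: 5047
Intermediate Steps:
29*(3 + (-2)²) + 4844 = 29*(3 + 4) + 4844 = 29*7 + 4844 = 203 + 4844 = 5047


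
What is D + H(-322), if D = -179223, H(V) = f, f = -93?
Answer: -179316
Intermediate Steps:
H(V) = -93
D + H(-322) = -179223 - 93 = -179316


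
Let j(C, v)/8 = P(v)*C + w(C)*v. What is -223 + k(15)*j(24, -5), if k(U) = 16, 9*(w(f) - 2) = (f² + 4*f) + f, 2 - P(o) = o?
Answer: -88477/3 ≈ -29492.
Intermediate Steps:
P(o) = 2 - o
w(f) = 2 + f²/9 + 5*f/9 (w(f) = 2 + ((f² + 4*f) + f)/9 = 2 + (f² + 5*f)/9 = 2 + (f²/9 + 5*f/9) = 2 + f²/9 + 5*f/9)
j(C, v) = 8*C*(2 - v) + 8*v*(2 + C²/9 + 5*C/9) (j(C, v) = 8*((2 - v)*C + (2 + C²/9 + 5*C/9)*v) = 8*(C*(2 - v) + v*(2 + C²/9 + 5*C/9)) = 8*C*(2 - v) + 8*v*(2 + C²/9 + 5*C/9))
-223 + k(15)*j(24, -5) = -223 + 16*(-8*24*(-2 - 5) + (8/9)*(-5)*(18 + 24² + 5*24)) = -223 + 16*(-8*24*(-7) + (8/9)*(-5)*(18 + 576 + 120)) = -223 + 16*(1344 + (8/9)*(-5)*714) = -223 + 16*(1344 - 9520/3) = -223 + 16*(-5488/3) = -223 - 87808/3 = -88477/3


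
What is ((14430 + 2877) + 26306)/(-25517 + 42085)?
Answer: 43613/16568 ≈ 2.6324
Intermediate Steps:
((14430 + 2877) + 26306)/(-25517 + 42085) = (17307 + 26306)/16568 = 43613*(1/16568) = 43613/16568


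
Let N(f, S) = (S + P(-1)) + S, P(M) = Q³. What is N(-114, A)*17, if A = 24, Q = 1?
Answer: 833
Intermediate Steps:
P(M) = 1 (P(M) = 1³ = 1)
N(f, S) = 1 + 2*S (N(f, S) = (S + 1) + S = (1 + S) + S = 1 + 2*S)
N(-114, A)*17 = (1 + 2*24)*17 = (1 + 48)*17 = 49*17 = 833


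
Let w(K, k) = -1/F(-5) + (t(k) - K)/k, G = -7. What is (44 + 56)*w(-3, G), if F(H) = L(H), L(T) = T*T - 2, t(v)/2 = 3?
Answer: -21400/161 ≈ -132.92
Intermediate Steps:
t(v) = 6 (t(v) = 2*3 = 6)
L(T) = -2 + T² (L(T) = T² - 2 = -2 + T²)
F(H) = -2 + H²
w(K, k) = -1/23 + (6 - K)/k (w(K, k) = -1/(-2 + (-5)²) + (6 - K)/k = -1/(-2 + 25) + (6 - K)/k = -1/23 + (6 - K)/k)
(44 + 56)*w(-3, G) = (44 + 56)*((6 - 1*(-3) - 1/23*(-7))/(-7)) = 100*(-(6 + 3 + 7/23)/7) = 100*(-⅐*214/23) = 100*(-214/161) = -21400/161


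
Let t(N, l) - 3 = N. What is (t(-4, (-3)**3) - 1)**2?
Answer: 4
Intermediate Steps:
t(N, l) = 3 + N
(t(-4, (-3)**3) - 1)**2 = ((3 - 4) - 1)**2 = (-1 - 1)**2 = (-2)**2 = 4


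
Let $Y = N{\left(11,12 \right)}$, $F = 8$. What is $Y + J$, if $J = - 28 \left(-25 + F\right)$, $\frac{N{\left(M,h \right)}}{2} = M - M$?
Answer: $476$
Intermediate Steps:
$N{\left(M,h \right)} = 0$ ($N{\left(M,h \right)} = 2 \left(M - M\right) = 2 \cdot 0 = 0$)
$Y = 0$
$J = 476$ ($J = - 28 \left(-25 + 8\right) = \left(-28\right) \left(-17\right) = 476$)
$Y + J = 0 + 476 = 476$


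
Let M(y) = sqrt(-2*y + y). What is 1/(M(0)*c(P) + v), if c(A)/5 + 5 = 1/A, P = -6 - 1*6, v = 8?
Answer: 1/8 ≈ 0.12500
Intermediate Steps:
M(y) = sqrt(-y)
P = -12 (P = -6 - 6 = -12)
c(A) = -25 + 5/A
1/(M(0)*c(P) + v) = 1/(sqrt(-1*0)*(-25 + 5/(-12)) + 8) = 1/(sqrt(0)*(-25 + 5*(-1/12)) + 8) = 1/(0*(-25 - 5/12) + 8) = 1/(0*(-305/12) + 8) = 1/(0 + 8) = 1/8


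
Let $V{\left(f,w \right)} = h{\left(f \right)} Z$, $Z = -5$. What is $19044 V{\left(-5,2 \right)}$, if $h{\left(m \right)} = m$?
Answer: $476100$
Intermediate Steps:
$V{\left(f,w \right)} = - 5 f$ ($V{\left(f,w \right)} = f \left(-5\right) = - 5 f$)
$19044 V{\left(-5,2 \right)} = 19044 \left(\left(-5\right) \left(-5\right)\right) = 19044 \cdot 25 = 476100$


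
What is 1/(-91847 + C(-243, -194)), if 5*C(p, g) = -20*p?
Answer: -1/90875 ≈ -1.1004e-5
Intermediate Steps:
C(p, g) = -4*p (C(p, g) = (-20*p)/5 = -4*p)
1/(-91847 + C(-243, -194)) = 1/(-91847 - 4*(-243)) = 1/(-91847 + 972) = 1/(-90875) = -1/90875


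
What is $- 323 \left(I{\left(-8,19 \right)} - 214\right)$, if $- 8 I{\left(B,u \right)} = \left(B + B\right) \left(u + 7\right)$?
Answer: $52326$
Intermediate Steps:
$I{\left(B,u \right)} = - \frac{B \left(7 + u\right)}{4}$ ($I{\left(B,u \right)} = - \frac{\left(B + B\right) \left(u + 7\right)}{8} = - \frac{2 B \left(7 + u\right)}{8} = - \frac{B \left(7 + u\right)}{4}$)
$- 323 \left(I{\left(-8,19 \right)} - 214\right) = - 323 \left(\left(- \frac{1}{4}\right) \left(-8\right) \left(7 + 19\right) - 214\right) = - 323 \left(\left(- \frac{1}{4}\right) \left(-8\right) 26 - 214\right) = - 323 \left(52 - 214\right) = \left(-323\right) \left(-162\right) = 52326$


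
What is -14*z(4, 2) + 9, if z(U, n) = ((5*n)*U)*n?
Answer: -1111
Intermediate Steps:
z(U, n) = 5*U*n**2 (z(U, n) = (5*U*n)*n = 5*U*n**2)
-14*z(4, 2) + 9 = -70*4*2**2 + 9 = -70*4*4 + 9 = -14*80 + 9 = -1120 + 9 = -1111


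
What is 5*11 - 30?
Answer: 25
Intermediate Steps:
5*11 - 30 = 55 - 30 = 25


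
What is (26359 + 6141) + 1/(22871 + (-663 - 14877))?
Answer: 238257501/7331 ≈ 32500.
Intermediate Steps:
(26359 + 6141) + 1/(22871 + (-663 - 14877)) = 32500 + 1/(22871 - 15540) = 32500 + 1/7331 = 238257501/7331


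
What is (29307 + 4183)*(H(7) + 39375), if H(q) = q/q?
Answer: 1318702240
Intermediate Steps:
H(q) = 1
(29307 + 4183)*(H(7) + 39375) = (29307 + 4183)*(1 + 39375) = 33490*39376 = 1318702240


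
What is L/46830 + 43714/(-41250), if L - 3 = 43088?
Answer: -817039/5853750 ≈ -0.13958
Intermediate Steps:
L = 43091 (L = 3 + 43088 = 43091)
L/46830 + 43714/(-41250) = 43091/46830 + 43714/(-41250) = 43091*(1/46830) + 43714*(-1/41250) = 43091/46830 - 1987/1875 = -817039/5853750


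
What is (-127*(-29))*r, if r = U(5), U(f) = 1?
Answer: 3683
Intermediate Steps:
r = 1
(-127*(-29))*r = -127*(-29)*1 = 3683*1 = 3683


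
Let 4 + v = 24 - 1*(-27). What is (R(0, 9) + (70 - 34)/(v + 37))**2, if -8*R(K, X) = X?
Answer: 1521/3136 ≈ 0.48501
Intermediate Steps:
v = 47 (v = -4 + (24 - 1*(-27)) = -4 + (24 + 27) = -4 + 51 = 47)
R(K, X) = -X/8
(R(0, 9) + (70 - 34)/(v + 37))**2 = (-1/8*9 + (70 - 34)/(47 + 37))**2 = (-9/8 + 36/84)**2 = (-9/8 + 36*(1/84))**2 = (-9/8 + 3/7)**2 = (-39/56)**2 = 1521/3136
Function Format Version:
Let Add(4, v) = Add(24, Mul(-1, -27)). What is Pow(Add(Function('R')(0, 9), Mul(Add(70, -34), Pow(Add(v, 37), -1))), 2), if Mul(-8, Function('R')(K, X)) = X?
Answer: Rational(1521, 3136) ≈ 0.48501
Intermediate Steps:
v = 47 (v = Add(-4, Add(24, Mul(-1, -27))) = Add(-4, Add(24, 27)) = Add(-4, 51) = 47)
Function('R')(K, X) = Mul(Rational(-1, 8), X)
Pow(Add(Function('R')(0, 9), Mul(Add(70, -34), Pow(Add(v, 37), -1))), 2) = Pow(Add(Mul(Rational(-1, 8), 9), Mul(Add(70, -34), Pow(Add(47, 37), -1))), 2) = Pow(Add(Rational(-9, 8), Mul(36, Pow(84, -1))), 2) = Pow(Add(Rational(-9, 8), Mul(36, Rational(1, 84))), 2) = Pow(Add(Rational(-9, 8), Rational(3, 7)), 2) = Pow(Rational(-39, 56), 2) = Rational(1521, 3136)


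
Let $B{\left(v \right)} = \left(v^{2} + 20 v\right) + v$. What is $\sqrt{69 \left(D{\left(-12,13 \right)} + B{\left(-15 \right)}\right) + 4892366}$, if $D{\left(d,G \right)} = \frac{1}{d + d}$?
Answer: $\frac{5 \sqrt{3127138}}{4} \approx 2210.5$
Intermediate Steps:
$D{\left(d,G \right)} = \frac{1}{2 d}$
$B{\left(v \right)} = v^{2} + 21 v$
$\sqrt{69 \left(D{\left(-12,13 \right)} + B{\left(-15 \right)}\right) + 4892366} = \sqrt{69 \left(\frac{1}{2 \left(-12\right)} - 15 \left(21 - 15\right)\right) + 4892366} = \sqrt{69 \left(\frac{1}{2} \left(- \frac{1}{12}\right) - 90\right) + 4892366} = \sqrt{69 \left(- \frac{1}{24} - 90\right) + 4892366} = \sqrt{69 \left(- \frac{2161}{24}\right) + 4892366} = \sqrt{- \frac{49703}{8} + 4892366} = \sqrt{\frac{39089225}{8}} = \frac{5 \sqrt{3127138}}{4}$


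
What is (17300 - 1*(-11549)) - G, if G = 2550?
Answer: 26299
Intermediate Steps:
(17300 - 1*(-11549)) - G = (17300 - 1*(-11549)) - 1*2550 = (17300 + 11549) - 2550 = 28849 - 2550 = 26299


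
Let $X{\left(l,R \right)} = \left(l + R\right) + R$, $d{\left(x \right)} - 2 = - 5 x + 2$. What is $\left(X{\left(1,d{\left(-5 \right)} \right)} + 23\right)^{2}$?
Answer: $6724$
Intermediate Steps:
$d{\left(x \right)} = 4 - 5 x$ ($d{\left(x \right)} = 2 - \left(-2 + 5 x\right) = 4 - 5 x$)
$X{\left(l,R \right)} = l + 2 R$ ($X{\left(l,R \right)} = \left(R + l\right) + R = l + 2 R$)
$\left(X{\left(1,d{\left(-5 \right)} \right)} + 23\right)^{2} = \left(\left(1 + 2 \left(4 - -25\right)\right) + 23\right)^{2} = \left(\left(1 + 2 \left(4 + 25\right)\right) + 23\right)^{2} = \left(\left(1 + 2 \cdot 29\right) + 23\right)^{2} = \left(\left(1 + 58\right) + 23\right)^{2} = \left(59 + 23\right)^{2} = 82^{2} = 6724$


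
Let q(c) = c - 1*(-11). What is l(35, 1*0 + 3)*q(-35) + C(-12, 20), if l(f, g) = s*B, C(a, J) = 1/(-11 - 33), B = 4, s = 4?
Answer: -16897/44 ≈ -384.02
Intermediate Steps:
q(c) = 11 + c (q(c) = c + 11 = 11 + c)
C(a, J) = -1/44 (C(a, J) = 1/(-44) = -1/44)
l(f, g) = 16 (l(f, g) = 4*4 = 16)
l(35, 1*0 + 3)*q(-35) + C(-12, 20) = 16*(11 - 35) - 1/44 = 16*(-24) - 1/44 = -384 - 1/44 = -16897/44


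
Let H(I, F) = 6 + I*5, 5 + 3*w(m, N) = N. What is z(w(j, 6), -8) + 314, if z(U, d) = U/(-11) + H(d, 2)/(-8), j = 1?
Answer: 42005/132 ≈ 318.22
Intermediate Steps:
w(m, N) = -5/3 + N/3
H(I, F) = 6 + 5*I
z(U, d) = -¾ - 5*d/8 - U/11 (z(U, d) = U/(-11) + (6 + 5*d)/(-8) = U*(-1/11) + (6 + 5*d)*(-⅛) = -U/11 + (-¾ - 5*d/8) = -¾ - 5*d/8 - U/11)
z(w(j, 6), -8) + 314 = (-¾ - 5/8*(-8) - (-5/3 + (⅓)*6)/11) + 314 = (-¾ + 5 - (-5/3 + 2)/11) + 314 = (-¾ + 5 - 1/11*⅓) + 314 = (-¾ + 5 - 1/33) + 314 = 557/132 + 314 = 42005/132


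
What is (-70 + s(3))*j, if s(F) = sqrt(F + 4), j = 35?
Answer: -2450 + 35*sqrt(7) ≈ -2357.4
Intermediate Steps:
s(F) = sqrt(4 + F)
(-70 + s(3))*j = (-70 + sqrt(4 + 3))*35 = (-70 + sqrt(7))*35 = -2450 + 35*sqrt(7)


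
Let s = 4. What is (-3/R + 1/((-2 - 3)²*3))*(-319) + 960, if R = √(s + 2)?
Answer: 71681/75 + 319*√6/2 ≈ 1346.4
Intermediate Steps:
R = √6 (R = √(4 + 2) = √6 ≈ 2.4495)
(-3/R + 1/((-2 - 3)²*3))*(-319) + 960 = (-3*√6/6 + 1/((-2 - 3)²*3))*(-319) + 960 = (-√6/2 + (⅓)/(-5)²)*(-319) + 960 = (-√6/2 + (⅓)/25)*(-319) + 960 = (-√6/2 + (1/25)*(⅓))*(-319) + 960 = (-√6/2 + 1/75)*(-319) + 960 = (1/75 - √6/2)*(-319) + 960 = (-319/75 + 319*√6/2) + 960 = 71681/75 + 319*√6/2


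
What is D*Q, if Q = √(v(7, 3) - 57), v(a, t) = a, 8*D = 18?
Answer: 45*I*√2/4 ≈ 15.91*I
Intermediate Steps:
D = 9/4 (D = (⅛)*18 = 9/4 ≈ 2.2500)
Q = 5*I*√2 (Q = √(7 - 57) = √(-50) = 5*I*√2 ≈ 7.0711*I)
D*Q = 9*(5*I*√2)/4 = 45*I*√2/4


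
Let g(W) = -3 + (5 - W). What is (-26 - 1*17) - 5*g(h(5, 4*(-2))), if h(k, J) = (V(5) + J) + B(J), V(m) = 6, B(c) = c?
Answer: -103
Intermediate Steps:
h(k, J) = 6 + 2*J (h(k, J) = (6 + J) + J = 6 + 2*J)
g(W) = 2 - W
(-26 - 1*17) - 5*g(h(5, 4*(-2))) = (-26 - 1*17) - 5*(2 - (6 + 2*(4*(-2)))) = (-26 - 17) - 5*(2 - (6 + 2*(-8))) = -43 - 5*(2 - (6 - 16)) = -43 - 5*(2 - 1*(-10)) = -43 - 5*(2 + 10) = -43 - 5*12 = -43 - 60 = -103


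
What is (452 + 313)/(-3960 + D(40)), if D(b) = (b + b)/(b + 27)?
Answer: -10251/53048 ≈ -0.19324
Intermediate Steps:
D(b) = 2*b/(27 + b) (D(b) = (2*b)/(27 + b) = 2*b/(27 + b))
(452 + 313)/(-3960 + D(40)) = (452 + 313)/(-3960 + 2*40/(27 + 40)) = 765/(-3960 + 2*40/67) = 765/(-3960 + 2*40*(1/67)) = 765/(-3960 + 80/67) = 765/(-265240/67) = 765*(-67/265240) = -10251/53048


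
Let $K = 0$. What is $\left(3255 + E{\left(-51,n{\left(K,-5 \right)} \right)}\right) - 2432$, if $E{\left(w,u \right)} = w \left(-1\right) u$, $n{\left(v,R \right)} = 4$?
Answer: $1027$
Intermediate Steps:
$E{\left(w,u \right)} = - u w$ ($E{\left(w,u \right)} = - w u = - u w$)
$\left(3255 + E{\left(-51,n{\left(K,-5 \right)} \right)}\right) - 2432 = \left(3255 - 4 \left(-51\right)\right) - 2432 = \left(3255 + 204\right) - 2432 = 3459 - 2432 = 1027$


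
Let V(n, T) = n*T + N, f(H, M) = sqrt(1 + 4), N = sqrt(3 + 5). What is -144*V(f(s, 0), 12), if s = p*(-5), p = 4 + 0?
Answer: -1728*sqrt(5) - 288*sqrt(2) ≈ -4271.2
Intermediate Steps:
p = 4
s = -20 (s = 4*(-5) = -20)
N = 2*sqrt(2) (N = sqrt(8) = 2*sqrt(2) ≈ 2.8284)
f(H, M) = sqrt(5)
V(n, T) = 2*sqrt(2) + T*n (V(n, T) = n*T + 2*sqrt(2) = T*n + 2*sqrt(2) = 2*sqrt(2) + T*n)
-144*V(f(s, 0), 12) = -144*(2*sqrt(2) + 12*sqrt(5)) = -1728*sqrt(5) - 288*sqrt(2)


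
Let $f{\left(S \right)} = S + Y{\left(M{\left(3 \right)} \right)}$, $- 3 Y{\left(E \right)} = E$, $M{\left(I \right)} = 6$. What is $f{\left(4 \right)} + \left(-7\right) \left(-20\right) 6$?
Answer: $842$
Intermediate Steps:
$Y{\left(E \right)} = - \frac{E}{3}$
$f{\left(S \right)} = -2 + S$ ($f{\left(S \right)} = S - 2 = -2 + S$)
$f{\left(4 \right)} + \left(-7\right) \left(-20\right) 6 = \left(-2 + 4\right) + \left(-7\right) \left(-20\right) 6 = 2 + 140 \cdot 6 = 2 + 840 = 842$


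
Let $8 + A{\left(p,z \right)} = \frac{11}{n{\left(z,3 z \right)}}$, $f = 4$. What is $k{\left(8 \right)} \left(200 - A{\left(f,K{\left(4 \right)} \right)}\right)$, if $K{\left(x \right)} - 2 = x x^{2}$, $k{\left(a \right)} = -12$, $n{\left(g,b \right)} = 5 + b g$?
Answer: $- \frac{32630076}{13073} \approx -2496.0$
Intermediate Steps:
$K{\left(x \right)} = 2 + x^{3}$ ($K{\left(x \right)} = 2 + x x^{2} = 2 + x^{3}$)
$A{\left(p,z \right)} = -8 + \frac{11}{5 + 3 z^{2}}$ ($A{\left(p,z \right)} = -8 + \frac{11}{5 + 3 z z} = -8 + \frac{11}{5 + 3 z^{2}}$)
$k{\left(8 \right)} \left(200 - A{\left(f,K{\left(4 \right)} \right)}\right) = - 12 \left(200 - \frac{-29 - 24 \left(2 + 4^{3}\right)^{2}}{5 + 3 \left(2 + 4^{3}\right)^{2}}\right) = - 12 \left(200 - \frac{-29 - 24 \left(2 + 64\right)^{2}}{5 + 3 \left(2 + 64\right)^{2}}\right) = - 12 \left(200 - \frac{-29 - 24 \cdot 66^{2}}{5 + 3 \cdot 66^{2}}\right) = - 12 \left(200 - \frac{-29 - 104544}{5 + 3 \cdot 4356}\right) = - 12 \left(200 - \frac{-29 - 104544}{5 + 13068}\right) = - 12 \left(200 - \frac{1}{13073} \left(-104573\right)\right) = - 12 \left(200 - - \frac{104573}{13073}\right) = - 12 \left(200 + \frac{104573}{13073}\right) = \left(-12\right) \frac{2719173}{13073} = - \frac{32630076}{13073}$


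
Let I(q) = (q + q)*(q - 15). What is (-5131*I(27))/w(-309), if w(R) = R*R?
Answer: -369432/10609 ≈ -34.823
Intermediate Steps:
I(q) = 2*q*(-15 + q) (I(q) = (2*q)*(-15 + q) = 2*q*(-15 + q))
w(R) = R²
(-5131*I(27))/w(-309) = (-10262*27*(-15 + 27))/((-309)²) = -10262*27*12/95481 = -5131*648*(1/95481) = -3324888*1/95481 = -369432/10609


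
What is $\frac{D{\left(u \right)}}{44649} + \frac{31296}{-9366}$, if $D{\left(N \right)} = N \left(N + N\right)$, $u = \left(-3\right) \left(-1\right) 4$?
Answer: $- \frac{25826624}{7744121} \approx -3.335$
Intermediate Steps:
$u = 12$ ($u = 3 \cdot 4 = 12$)
$D{\left(N \right)} = 2 N^{2}$ ($D{\left(N \right)} = N 2 N = 2 N^{2}$)
$\frac{D{\left(u \right)}}{44649} + \frac{31296}{-9366} = \frac{2 \cdot 12^{2}}{44649} + \frac{31296}{-9366} = 2 \cdot 144 \cdot \frac{1}{44649} + 31296 \left(- \frac{1}{9366}\right) = 288 \cdot \frac{1}{44649} - \frac{5216}{1561} = \frac{32}{4961} - \frac{5216}{1561} = - \frac{25826624}{7744121}$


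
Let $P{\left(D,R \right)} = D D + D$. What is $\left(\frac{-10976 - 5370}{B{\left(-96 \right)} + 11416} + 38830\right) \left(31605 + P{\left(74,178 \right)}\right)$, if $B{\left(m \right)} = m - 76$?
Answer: $\frac{2703572267495}{1874} \approx 1.4427 \cdot 10^{9}$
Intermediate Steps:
$P{\left(D,R \right)} = D + D^{2}$ ($P{\left(D,R \right)} = D^{2} + D = D + D^{2}$)
$B{\left(m \right)} = -76 + m$
$\left(\frac{-10976 - 5370}{B{\left(-96 \right)} + 11416} + 38830\right) \left(31605 + P{\left(74,178 \right)}\right) = \left(\frac{-10976 - 5370}{\left(-76 - 96\right) + 11416} + 38830\right) \left(31605 + 74 \left(1 + 74\right)\right) = \left(- \frac{16346}{-172 + 11416} + 38830\right) \left(31605 + 74 \cdot 75\right) = \left(- \frac{16346}{11244} + 38830\right) \left(31605 + 5550\right) = \left(\left(-16346\right) \frac{1}{11244} + 38830\right) 37155 = \left(- \frac{8173}{5622} + 38830\right) 37155 = \frac{218294087}{5622} \cdot 37155 = \frac{2703572267495}{1874}$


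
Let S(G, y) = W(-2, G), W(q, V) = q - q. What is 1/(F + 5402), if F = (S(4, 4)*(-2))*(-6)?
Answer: 1/5402 ≈ 0.00018512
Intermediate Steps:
W(q, V) = 0
S(G, y) = 0
F = 0 (F = (0*(-2))*(-6) = 0*(-6) = 0)
1/(F + 5402) = 1/(0 + 5402) = 1/5402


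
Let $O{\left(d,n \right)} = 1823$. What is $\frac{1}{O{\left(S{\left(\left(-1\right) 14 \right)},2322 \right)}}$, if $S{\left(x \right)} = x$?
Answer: $\frac{1}{1823} \approx 0.00054855$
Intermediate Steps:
$\frac{1}{O{\left(S{\left(\left(-1\right) 14 \right)},2322 \right)}} = \frac{1}{1823}$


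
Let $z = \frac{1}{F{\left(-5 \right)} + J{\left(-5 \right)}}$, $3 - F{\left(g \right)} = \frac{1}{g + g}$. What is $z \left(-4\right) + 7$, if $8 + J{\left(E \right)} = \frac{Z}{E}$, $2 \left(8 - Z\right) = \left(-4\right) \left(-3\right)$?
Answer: $\frac{411}{53} \approx 7.7547$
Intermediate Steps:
$Z = 2$ ($Z = 8 - \frac{\left(-4\right) \left(-3\right)}{2} = 8 - 6 = 2$)
$F{\left(g \right)} = 3 - \frac{1}{2 g}$ ($F{\left(g \right)} = 3 - \frac{1}{g + g} = 3 - \frac{1}{2 g}$)
$J{\left(E \right)} = -8 + \frac{2}{E}$
$z = - \frac{10}{53}$ ($z = \frac{1}{\left(3 - \frac{1}{2 \left(-5\right)}\right) - \left(8 - \frac{2}{-5}\right)} = \frac{1}{\left(3 - - \frac{1}{10}\right) + \left(-8 + 2 \left(- \frac{1}{5}\right)\right)} = \frac{1}{\left(3 + \frac{1}{10}\right) - \frac{42}{5}} = \frac{1}{\frac{31}{10} - \frac{42}{5}} = \frac{1}{- \frac{53}{10}} = - \frac{10}{53} \approx -0.18868$)
$z \left(-4\right) + 7 = \left(- \frac{10}{53}\right) \left(-4\right) + 7 = \frac{40}{53} + 7 = \frac{411}{53}$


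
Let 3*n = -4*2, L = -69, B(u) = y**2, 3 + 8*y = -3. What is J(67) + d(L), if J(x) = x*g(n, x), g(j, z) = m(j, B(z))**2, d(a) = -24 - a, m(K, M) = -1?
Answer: 112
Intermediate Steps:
y = -3/4 (y = -3/8 + (1/8)*(-3) = -3/8 - 3/8 = -3/4 ≈ -0.75000)
B(u) = 9/16 (B(u) = (-3/4)**2 = 9/16)
n = -8/3 (n = (-4*2)/3 = (1/3)*(-8) = -8/3 ≈ -2.6667)
g(j, z) = 1 (g(j, z) = (-1)**2 = 1)
J(x) = x (J(x) = x*1 = x)
J(67) + d(L) = 67 + (-24 - 1*(-69)) = 67 + (-24 + 69) = 67 + 45 = 112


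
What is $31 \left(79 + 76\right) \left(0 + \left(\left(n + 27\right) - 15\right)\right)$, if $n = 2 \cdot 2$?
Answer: $76880$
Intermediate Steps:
$n = 4$
$31 \left(79 + 76\right) \left(0 + \left(\left(n + 27\right) - 15\right)\right) = 31 \left(79 + 76\right) \left(0 + \left(\left(4 + 27\right) - 15\right)\right) = 31 \cdot 155 \left(0 + \left(31 - 15\right)\right) = 31 \cdot 155 \left(0 + 16\right) = 31 \cdot 155 \cdot 16 = 31 \cdot 2480 = 76880$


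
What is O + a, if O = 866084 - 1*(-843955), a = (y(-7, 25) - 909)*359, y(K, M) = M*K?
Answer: 1320883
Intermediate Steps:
y(K, M) = K*M
a = -389156 (a = (-7*25 - 909)*359 = (-175 - 909)*359 = -1084*359 = -389156)
O = 1710039 (O = 866084 + 843955 = 1710039)
O + a = 1710039 - 389156 = 1320883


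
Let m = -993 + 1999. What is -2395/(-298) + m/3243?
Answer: 8066773/966414 ≈ 8.3471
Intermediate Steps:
m = 1006
-2395/(-298) + m/3243 = -2395/(-298) + 1006/3243 = -2395*(-1/298) + 1006*(1/3243) = 2395/298 + 1006/3243 = 8066773/966414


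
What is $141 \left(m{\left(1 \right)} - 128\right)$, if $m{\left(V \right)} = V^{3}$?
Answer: $-17907$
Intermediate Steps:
$141 \left(m{\left(1 \right)} - 128\right) = 141 \left(1^{3} - 128\right) = 141 \left(1 - 128\right) = 141 \left(-127\right) = -17907$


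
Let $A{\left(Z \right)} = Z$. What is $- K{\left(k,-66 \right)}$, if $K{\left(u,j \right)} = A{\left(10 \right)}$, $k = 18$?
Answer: $-10$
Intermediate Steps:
$K{\left(u,j \right)} = 10$
$- K{\left(k,-66 \right)} = \left(-1\right) 10 = -10$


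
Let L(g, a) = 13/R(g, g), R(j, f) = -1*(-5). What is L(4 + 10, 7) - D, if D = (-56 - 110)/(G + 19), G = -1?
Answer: 532/45 ≈ 11.822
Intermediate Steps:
R(j, f) = 5
L(g, a) = 13/5
D = -83/9 (D = (-56 - 110)/(-1 + 19) = -166/18 = -166*1/18 = -83/9 ≈ -9.2222)
L(4 + 10, 7) - D = 13/5 - 1*(-83/9) = 13/5 + 83/9 = 532/45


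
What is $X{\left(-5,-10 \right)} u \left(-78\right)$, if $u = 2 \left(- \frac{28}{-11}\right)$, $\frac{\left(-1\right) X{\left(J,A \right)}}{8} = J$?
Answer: $- \frac{174720}{11} \approx -15884.0$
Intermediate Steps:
$X{\left(J,A \right)} = - 8 J$
$u = \frac{56}{11}$ ($u = 2 \left(\left(-28\right) \left(- \frac{1}{11}\right)\right) = 2 \cdot \frac{28}{11} = \frac{56}{11} \approx 5.0909$)
$X{\left(-5,-10 \right)} u \left(-78\right) = \left(-8\right) \left(-5\right) \frac{56}{11} \left(-78\right) = 40 \cdot \frac{56}{11} \left(-78\right) = \frac{2240}{11} \left(-78\right) = - \frac{174720}{11}$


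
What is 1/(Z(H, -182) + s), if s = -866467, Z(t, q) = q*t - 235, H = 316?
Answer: -1/924214 ≈ -1.0820e-6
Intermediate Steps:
Z(t, q) = -235 + q*t
1/(Z(H, -182) + s) = 1/((-235 - 182*316) - 866467) = 1/((-235 - 57512) - 866467) = 1/(-57747 - 866467) = 1/(-924214) = -1/924214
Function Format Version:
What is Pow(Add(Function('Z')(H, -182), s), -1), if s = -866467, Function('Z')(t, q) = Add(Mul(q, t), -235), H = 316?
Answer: Rational(-1, 924214) ≈ -1.0820e-6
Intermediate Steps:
Function('Z')(t, q) = Add(-235, Mul(q, t))
Pow(Add(Function('Z')(H, -182), s), -1) = Pow(Add(Add(-235, Mul(-182, 316)), -866467), -1) = Pow(Add(Add(-235, -57512), -866467), -1) = Pow(Add(-57747, -866467), -1) = Pow(-924214, -1) = Rational(-1, 924214)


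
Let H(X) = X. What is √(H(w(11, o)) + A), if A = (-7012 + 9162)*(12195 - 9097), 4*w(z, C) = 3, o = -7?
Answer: √26642803/2 ≈ 2580.8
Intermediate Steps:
w(z, C) = ¾ (w(z, C) = (¼)*3 = ¾)
A = 6660700 (A = 2150*3098 = 6660700)
√(H(w(11, o)) + A) = √(¾ + 6660700) = √(26642803/4) = √26642803/2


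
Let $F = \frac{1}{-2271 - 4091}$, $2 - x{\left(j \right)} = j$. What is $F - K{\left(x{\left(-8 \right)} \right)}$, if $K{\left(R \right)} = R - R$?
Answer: $- \frac{1}{6362} \approx -0.00015718$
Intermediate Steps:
$x{\left(j \right)} = 2 - j$
$K{\left(R \right)} = 0$
$F = - \frac{1}{6362}$ ($F = \frac{1}{-6362} = - \frac{1}{6362} \approx -0.00015718$)
$F - K{\left(x{\left(-8 \right)} \right)} = - \frac{1}{6362} - 0 = - \frac{1}{6362} + 0 = - \frac{1}{6362}$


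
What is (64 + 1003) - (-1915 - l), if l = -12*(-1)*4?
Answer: 3030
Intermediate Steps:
l = 48 (l = 12*4 = 48)
(64 + 1003) - (-1915 - l) = (64 + 1003) - (-1915 - 1*48) = 1067 - (-1915 - 48) = 1067 - 1*(-1963) = 1067 + 1963 = 3030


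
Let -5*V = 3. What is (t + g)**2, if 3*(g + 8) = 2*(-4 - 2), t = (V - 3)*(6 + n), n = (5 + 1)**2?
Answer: 665856/25 ≈ 26634.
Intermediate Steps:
V = -3/5 (V = -1/5*3 = -3/5 ≈ -0.60000)
n = 36 (n = 6**2 = 36)
t = -756/5 (t = (-3/5 - 3)*(6 + 36) = -18/5*42 = -756/5 ≈ -151.20)
g = -12 (g = -8 + (2*(-4 - 2))/3 = -8 + (2*(-6))/3 = -8 + (1/3)*(-12) = -8 - 4 = -12)
(t + g)**2 = (-756/5 - 12)**2 = (-816/5)**2 = 665856/25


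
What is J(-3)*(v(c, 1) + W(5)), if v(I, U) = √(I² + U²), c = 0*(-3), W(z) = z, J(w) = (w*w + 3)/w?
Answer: -24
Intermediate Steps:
J(w) = (3 + w²)/w (J(w) = (w² + 3)/w = (3 + w²)/w)
c = 0
J(-3)*(v(c, 1) + W(5)) = (-3 + 3/(-3))*(√(0² + 1²) + 5) = (-3 + 3*(-⅓))*(√(0 + 1) + 5) = (-3 - 1)*(√1 + 5) = -4*(1 + 5) = -4*6 = -24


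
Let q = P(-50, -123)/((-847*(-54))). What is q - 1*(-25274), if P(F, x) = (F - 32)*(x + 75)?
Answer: 192664358/7623 ≈ 25274.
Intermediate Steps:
P(F, x) = (-32 + F)*(75 + x)
q = 656/7623 (q = (-2400 - 32*(-123) + 75*(-50) - 50*(-123))/((-847*(-54))) = (-2400 + 3936 - 3750 + 6150)/45738 = 3936*(1/45738) = 656/7623 ≈ 0.086055)
q - 1*(-25274) = 656/7623 - 1*(-25274) = 656/7623 + 25274 = 192664358/7623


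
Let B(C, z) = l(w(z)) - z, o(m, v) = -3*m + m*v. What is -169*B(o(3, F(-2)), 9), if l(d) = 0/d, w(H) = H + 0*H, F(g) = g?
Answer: 1521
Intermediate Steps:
w(H) = H (w(H) = H + 0 = H)
l(d) = 0
B(C, z) = -z (B(C, z) = 0 - z = -z)
-169*B(o(3, F(-2)), 9) = -(-169)*9 = -169*(-9) = 1521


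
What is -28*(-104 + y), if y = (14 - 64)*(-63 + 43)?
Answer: -25088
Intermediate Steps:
y = 1000 (y = -50*(-20) = 1000)
-28*(-104 + y) = -28*(-104 + 1000) = -28*896 = -25088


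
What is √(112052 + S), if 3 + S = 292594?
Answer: √404643 ≈ 636.12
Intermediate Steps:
S = 292591 (S = -3 + 292594 = 292591)
√(112052 + S) = √(112052 + 292591) = √404643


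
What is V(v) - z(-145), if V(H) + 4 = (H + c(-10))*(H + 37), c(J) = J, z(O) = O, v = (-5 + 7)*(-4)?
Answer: -381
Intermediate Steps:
v = -8 (v = 2*(-4) = -8)
V(H) = -4 + (-10 + H)*(37 + H) (V(H) = -4 + (H - 10)*(H + 37) = -4 + (-10 + H)*(37 + H))
V(v) - z(-145) = (-374 + (-8)**2 + 27*(-8)) - 1*(-145) = (-374 + 64 - 216) + 145 = -526 + 145 = -381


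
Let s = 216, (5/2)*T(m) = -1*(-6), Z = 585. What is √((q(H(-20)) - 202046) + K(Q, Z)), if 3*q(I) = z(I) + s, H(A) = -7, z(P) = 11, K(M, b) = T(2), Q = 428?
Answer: I*√45442785/15 ≈ 449.41*I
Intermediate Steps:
T(m) = 12/5 (T(m) = 2*(-1*(-6))/5 = (⅖)*6 = 12/5)
K(M, b) = 12/5
q(I) = 227/3 (q(I) = (11 + 216)/3 = (⅓)*227 = 227/3)
√((q(H(-20)) - 202046) + K(Q, Z)) = √((227/3 - 202046) + 12/5) = √(-605911/3 + 12/5) = √(-3029519/15) = I*√45442785/15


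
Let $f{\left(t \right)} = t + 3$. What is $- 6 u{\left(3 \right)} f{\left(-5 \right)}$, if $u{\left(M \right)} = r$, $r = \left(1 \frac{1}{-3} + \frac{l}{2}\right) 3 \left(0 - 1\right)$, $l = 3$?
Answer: $-42$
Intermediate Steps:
$f{\left(t \right)} = 3 + t$
$r = - \frac{7}{2}$ ($r = \left(1 \frac{1}{-3} + \frac{3}{2}\right) 3 \left(0 - 1\right) = \left(1 \left(- \frac{1}{3}\right) + 3 \cdot \frac{1}{2}\right) 3 \left(-1\right) = \left(- \frac{1}{3} + \frac{3}{2}\right) 3 \left(-1\right) = \frac{7}{6} \cdot 3 \left(-1\right) = \frac{7}{2} \left(-1\right) = - \frac{7}{2} \approx -3.5$)
$u{\left(M \right)} = - \frac{7}{2}$
$- 6 u{\left(3 \right)} f{\left(-5 \right)} = \left(-6\right) \left(- \frac{7}{2}\right) \left(3 - 5\right) = 21 \left(-2\right) = -42$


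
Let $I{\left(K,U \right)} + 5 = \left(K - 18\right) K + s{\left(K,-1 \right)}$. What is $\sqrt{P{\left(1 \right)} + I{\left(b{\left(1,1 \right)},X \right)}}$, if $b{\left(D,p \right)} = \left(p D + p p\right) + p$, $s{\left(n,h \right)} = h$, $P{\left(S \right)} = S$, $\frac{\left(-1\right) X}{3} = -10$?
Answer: $5 i \sqrt{2} \approx 7.0711 i$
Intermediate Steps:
$X = 30$ ($X = \left(-3\right) \left(-10\right) = 30$)
$b{\left(D,p \right)} = p + p^{2} + D p$ ($b{\left(D,p \right)} = \left(D p + p^{2}\right) + p = \left(p^{2} + D p\right) + p = p + p^{2} + D p$)
$I{\left(K,U \right)} = -6 + K \left(-18 + K\right)$ ($I{\left(K,U \right)} = -5 + \left(\left(K - 18\right) K - 1\right) = -5 + \left(\left(-18 + K\right) K - 1\right) = -5 + \left(K \left(-18 + K\right) - 1\right) = -5 + \left(-1 + K \left(-18 + K\right)\right) = -6 + K \left(-18 + K\right)$)
$\sqrt{P{\left(1 \right)} + I{\left(b{\left(1,1 \right)},X \right)}} = \sqrt{1 - \left(6 - \left(1 + 1 + 1\right)^{2} + 18 \cdot 1 \left(1 + 1 + 1\right)\right)} = \sqrt{1 - \left(6 - 9 + 18 \cdot 1 \cdot 3\right)} = \sqrt{1 - \left(60 - 9\right)} = \sqrt{1 - 51} = \sqrt{-50} = 5 i \sqrt{2}$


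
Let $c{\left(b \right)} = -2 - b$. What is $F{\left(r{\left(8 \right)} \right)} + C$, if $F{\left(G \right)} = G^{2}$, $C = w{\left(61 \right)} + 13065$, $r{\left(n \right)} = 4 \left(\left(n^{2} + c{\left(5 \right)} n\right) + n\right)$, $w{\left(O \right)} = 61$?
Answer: $17222$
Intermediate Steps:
$r{\left(n \right)} = - 24 n + 4 n^{2}$ ($r{\left(n \right)} = 4 \left(\left(n^{2} + \left(-2 - 5\right) n\right) + n\right) = 4 \left(\left(n^{2} - 7 n\right) + n\right) = 4 \left(n^{2} - 6 n\right) = - 24 n + 4 n^{2}$)
$C = 13126$ ($C = 61 + 13065 = 13126$)
$F{\left(r{\left(8 \right)} \right)} + C = \left(4 \cdot 8 \left(-6 + 8\right)\right)^{2} + 13126 = \left(4 \cdot 8 \cdot 2\right)^{2} + 13126 = 64^{2} + 13126 = 4096 + 13126 = 17222$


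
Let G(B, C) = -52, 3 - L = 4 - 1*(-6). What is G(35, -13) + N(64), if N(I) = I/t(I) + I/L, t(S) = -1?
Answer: -876/7 ≈ -125.14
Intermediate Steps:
L = -7 (L = 3 - (4 - 1*(-6)) = 3 - (4 + 6) = 3 - 1*10 = 3 - 10 = -7)
N(I) = -8*I/7 (N(I) = I/(-1) + I/(-7) = I*(-1) + I*(-⅐) = -I - I/7 = -8*I/7)
G(35, -13) + N(64) = -52 - 8/7*64 = -52 - 512/7 = -876/7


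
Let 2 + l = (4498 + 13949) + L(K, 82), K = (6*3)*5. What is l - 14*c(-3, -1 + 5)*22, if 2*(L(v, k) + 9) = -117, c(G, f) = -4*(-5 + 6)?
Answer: 39219/2 ≈ 19610.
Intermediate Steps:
K = 90 (K = 18*5 = 90)
c(G, f) = -4 (c(G, f) = -4*1 = -4)
L(v, k) = -135/2 (L(v, k) = -9 + (½)*(-117) = -9 - 117/2 = -135/2)
l = 36755/2 (l = -2 + ((4498 + 13949) - 135/2) = -2 + (18447 - 135/2) = -2 + 36759/2 = 36755/2 ≈ 18378.)
l - 14*c(-3, -1 + 5)*22 = 36755/2 - 14*(-4)*22 = 36755/2 - (-56)*22 = 36755/2 - 1*(-1232) = 36755/2 + 1232 = 39219/2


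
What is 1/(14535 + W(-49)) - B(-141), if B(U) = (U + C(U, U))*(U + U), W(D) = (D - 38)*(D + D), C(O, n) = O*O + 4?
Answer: 128399220289/23061 ≈ 5.5678e+6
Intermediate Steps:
C(O, n) = 4 + O**2 (C(O, n) = O**2 + 4 = 4 + O**2)
W(D) = 2*D*(-38 + D) (W(D) = (-38 + D)*(2*D) = 2*D*(-38 + D))
B(U) = 2*U*(4 + U + U**2) (B(U) = (U + (4 + U**2))*(U + U) = (4 + U + U**2)*(2*U) = 2*U*(4 + U + U**2))
1/(14535 + W(-49)) - B(-141) = 1/(14535 + 2*(-49)*(-38 - 49)) - 2*(-141)*(4 - 141 + (-141)**2) = 1/(14535 + 2*(-49)*(-87)) - 2*(-141)*(4 - 141 + 19881) = 1/(14535 + 8526) - 2*(-141)*19744 = 1/23061 - 1*(-5567808) = 1/23061 + 5567808 = 128399220289/23061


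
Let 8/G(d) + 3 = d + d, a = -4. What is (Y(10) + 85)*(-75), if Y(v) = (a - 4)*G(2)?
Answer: -1575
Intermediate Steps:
G(d) = 8/(-3 + 2*d) (G(d) = 8/(-3 + (d + d)) = 8/(-3 + 2*d))
Y(v) = -64 (Y(v) = (-4 - 4)*(8/(-3 + 2*2)) = -64/(-3 + 4) = -64/1 = -64)
(Y(10) + 85)*(-75) = (-64 + 85)*(-75) = 21*(-75) = -1575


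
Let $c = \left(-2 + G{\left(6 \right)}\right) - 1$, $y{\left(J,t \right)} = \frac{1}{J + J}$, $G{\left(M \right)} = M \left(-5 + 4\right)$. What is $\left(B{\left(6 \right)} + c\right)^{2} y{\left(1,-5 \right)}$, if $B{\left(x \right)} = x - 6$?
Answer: $\frac{81}{2} \approx 40.5$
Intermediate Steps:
$G{\left(M \right)} = - M$ ($G{\left(M \right)} = M \left(-1\right) = - M$)
$y{\left(J,t \right)} = \frac{1}{2 J}$
$B{\left(x \right)} = -6 + x$ ($B{\left(x \right)} = x - 6 = -6 + x$)
$c = -9$ ($c = \left(-2 - 6\right) - 1 = -8 - 1 = -9$)
$\left(B{\left(6 \right)} + c\right)^{2} y{\left(1,-5 \right)} = \left(\left(-6 + 6\right) - 9\right)^{2} \frac{1}{2 \cdot 1} = \left(0 - 9\right)^{2} \cdot \frac{1}{2} \cdot 1 = \left(-9\right)^{2} \cdot \frac{1}{2} = 81 \cdot \frac{1}{2} = \frac{81}{2}$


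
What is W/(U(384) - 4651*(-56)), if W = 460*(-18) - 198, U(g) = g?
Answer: -4239/130420 ≈ -0.032503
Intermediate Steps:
W = -8478 (W = -8280 - 198 = -8478)
W/(U(384) - 4651*(-56)) = -8478/(384 - 4651*(-56)) = -8478/(384 - 1*(-260456)) = -8478/(384 + 260456) = -8478/260840 = -8478*1/260840 = -4239/130420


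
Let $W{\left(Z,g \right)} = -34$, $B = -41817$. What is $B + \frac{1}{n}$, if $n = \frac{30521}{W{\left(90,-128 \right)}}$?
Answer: $- \frac{1276296691}{30521} \approx -41817.0$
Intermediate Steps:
$n = - \frac{30521}{34}$ ($n = \frac{30521}{-34} = 30521 \left(- \frac{1}{34}\right) = - \frac{30521}{34} \approx -897.68$)
$B + \frac{1}{n} = -41817 + \frac{1}{- \frac{30521}{34}} = -41817 - \frac{34}{30521} = - \frac{1276296691}{30521}$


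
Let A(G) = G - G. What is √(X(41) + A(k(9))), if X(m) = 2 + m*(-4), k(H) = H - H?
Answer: 9*I*√2 ≈ 12.728*I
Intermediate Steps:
k(H) = 0
X(m) = 2 - 4*m
A(G) = 0
√(X(41) + A(k(9))) = √((2 - 4*41) + 0) = √((2 - 164) + 0) = √(-162 + 0) = √(-162) = 9*I*√2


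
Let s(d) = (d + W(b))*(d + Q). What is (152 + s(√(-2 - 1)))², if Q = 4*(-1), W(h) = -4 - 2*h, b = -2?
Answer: 22153 - 1192*I*√3 ≈ 22153.0 - 2064.6*I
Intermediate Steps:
Q = -4
s(d) = d*(-4 + d) (s(d) = (d + (-4 - 2*(-2)))*(d - 4) = (d + (-4 + 4))*(-4 + d) = (d + 0)*(-4 + d) = d*(-4 + d))
(152 + s(√(-2 - 1)))² = (152 + √(-2 - 1)*(-4 + √(-2 - 1)))² = (152 + √(-3)*(-4 + √(-3)))² = (152 + (I*√3)*(-4 + I*√3))² = (152 + I*√3*(-4 + I*√3))²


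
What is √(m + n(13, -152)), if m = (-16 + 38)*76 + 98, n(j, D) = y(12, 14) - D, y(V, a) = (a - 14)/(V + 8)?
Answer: 31*√2 ≈ 43.841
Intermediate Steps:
y(V, a) = (-14 + a)/(8 + V)
n(j, D) = -D (n(j, D) = (-14 + 14)/(8 + 12) - D = 0/20 - D = (1/20)*0 - D = 0 - D = -D)
m = 1770 (m = 22*76 + 98 = 1672 + 98 = 1770)
√(m + n(13, -152)) = √(1770 - 1*(-152)) = √(1770 + 152) = √1922 = 31*√2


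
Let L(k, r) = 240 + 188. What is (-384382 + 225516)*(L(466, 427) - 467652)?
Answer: 74226007984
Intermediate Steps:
L(k, r) = 428
(-384382 + 225516)*(L(466, 427) - 467652) = (-384382 + 225516)*(428 - 467652) = -158866*(-467224) = 74226007984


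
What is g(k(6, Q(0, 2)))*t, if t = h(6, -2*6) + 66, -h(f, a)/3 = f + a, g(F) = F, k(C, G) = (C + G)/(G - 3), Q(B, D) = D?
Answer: -672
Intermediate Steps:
k(C, G) = (C + G)/(-3 + G)
h(f, a) = -3*a - 3*f (h(f, a) = -3*(f + a) = -3*(a + f) = -3*a - 3*f)
t = 84 (t = (-(-6)*6 - 3*6) + 66 = (-3*(-12) - 18) + 66 = (36 - 18) + 66 = 18 + 66 = 84)
g(k(6, Q(0, 2)))*t = ((6 + 2)/(-3 + 2))*84 = (8/(-1))*84 = -1*8*84 = -8*84 = -672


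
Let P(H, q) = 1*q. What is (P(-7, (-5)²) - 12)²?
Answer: 169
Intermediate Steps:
P(H, q) = q
(P(-7, (-5)²) - 12)² = ((-5)² - 12)² = (25 - 12)² = 13² = 169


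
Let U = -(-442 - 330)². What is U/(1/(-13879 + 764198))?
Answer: -447178118896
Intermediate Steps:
U = -595984 (U = -1*(-772)² = -1*595984 = -595984)
U/(1/(-13879 + 764198)) = -595984/(1/(-13879 + 764198)) = -595984/(1/750319) = -595984/1/750319 = -595984*750319 = -447178118896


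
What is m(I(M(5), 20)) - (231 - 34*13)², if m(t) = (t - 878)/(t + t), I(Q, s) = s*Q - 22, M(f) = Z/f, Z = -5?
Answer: -934711/21 ≈ -44510.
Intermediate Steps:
M(f) = -5/f
I(Q, s) = -22 + Q*s (I(Q, s) = Q*s - 22 = -22 + Q*s)
m(t) = (-878 + t)/(2*t) (m(t) = (-878 + t)/((2*t)) = (-878 + t)*(1/(2*t)) = (-878 + t)/(2*t))
m(I(M(5), 20)) - (231 - 34*13)² = (-878 + (-22 - 5/5*20))/(2*(-22 - 5/5*20)) - (231 - 34*13)² = (-878 + (-22 - 5*⅕*20))/(2*(-22 - 5*⅕*20)) - (231 - 442)² = (-878 + (-22 - 1*20))/(2*(-22 - 1*20)) - 1*(-211)² = (-878 + (-22 - 20))/(2*(-22 - 20)) - 1*44521 = (½)*(-878 - 42)/(-42) - 44521 = (½)*(-1/42)*(-920) - 44521 = 230/21 - 44521 = -934711/21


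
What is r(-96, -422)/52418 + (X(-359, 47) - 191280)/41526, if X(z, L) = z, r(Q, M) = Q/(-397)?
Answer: -1993996627499/432076908798 ≈ -4.6149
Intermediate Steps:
r(Q, M) = -Q/397 (r(Q, M) = Q*(-1/397) = -Q/397)
r(-96, -422)/52418 + (X(-359, 47) - 191280)/41526 = -1/397*(-96)/52418 + (-359 - 191280)/41526 = (96/397)*(1/52418) - 191639*1/41526 = 48/10404973 - 191639/41526 = -1993996627499/432076908798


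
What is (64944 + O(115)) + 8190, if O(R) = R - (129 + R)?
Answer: 73005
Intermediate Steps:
O(R) = -129 (O(R) = R + (-129 - R) = -129)
(64944 + O(115)) + 8190 = (64944 - 129) + 8190 = 64815 + 8190 = 73005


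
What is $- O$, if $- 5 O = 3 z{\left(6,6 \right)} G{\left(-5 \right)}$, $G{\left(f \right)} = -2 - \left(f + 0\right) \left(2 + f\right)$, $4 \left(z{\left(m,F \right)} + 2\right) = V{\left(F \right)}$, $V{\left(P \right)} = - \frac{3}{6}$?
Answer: $\frac{867}{40} \approx 21.675$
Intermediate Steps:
$V{\left(P \right)} = - \frac{1}{2}$ ($V{\left(P \right)} = \left(-3\right) \frac{1}{6} = - \frac{1}{2}$)
$z{\left(m,F \right)} = - \frac{17}{8}$ ($z{\left(m,F \right)} = -2 + \frac{1}{4} \left(- \frac{1}{2}\right) = -2 - \frac{1}{8} = - \frac{17}{8}$)
$G{\left(f \right)} = -2 - f \left(2 + f\right)$
$O = - \frac{867}{40}$ ($O = - \frac{3 \left(- \frac{17}{8}\right) \left(-2 - \left(-5\right)^{2} - -10\right)}{5} = - \frac{\left(- \frac{51}{8}\right) \left(-2 - 25 + 10\right)}{5} = - \frac{\left(- \frac{51}{8}\right) \left(-17\right)}{5} = \left(- \frac{1}{5}\right) \frac{867}{8} = - \frac{867}{40} \approx -21.675$)
$- O = \left(-1\right) \left(- \frac{867}{40}\right) = \frac{867}{40}$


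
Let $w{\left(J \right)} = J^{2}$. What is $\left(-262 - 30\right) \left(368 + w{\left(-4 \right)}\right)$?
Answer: $-112128$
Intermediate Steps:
$\left(-262 - 30\right) \left(368 + w{\left(-4 \right)}\right) = \left(-262 - 30\right) \left(368 + \left(-4\right)^{2}\right) = - 292 \left(368 + 16\right) = \left(-292\right) 384 = -112128$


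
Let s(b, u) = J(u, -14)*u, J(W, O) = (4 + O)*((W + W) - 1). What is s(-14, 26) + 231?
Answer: -13029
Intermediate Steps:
J(W, O) = (-1 + 2*W)*(4 + O) (J(W, O) = (4 + O)*(2*W - 1) = (4 + O)*(-1 + 2*W) = (-1 + 2*W)*(4 + O))
s(b, u) = u*(10 - 20*u) (s(b, u) = (-4 - 1*(-14) + 8*u + 2*(-14)*u)*u = (-4 + 14 + 8*u - 28*u)*u = (10 - 20*u)*u = u*(10 - 20*u))
s(-14, 26) + 231 = 10*26*(1 - 2*26) + 231 = 10*26*(1 - 52) + 231 = 10*26*(-51) + 231 = -13260 + 231 = -13029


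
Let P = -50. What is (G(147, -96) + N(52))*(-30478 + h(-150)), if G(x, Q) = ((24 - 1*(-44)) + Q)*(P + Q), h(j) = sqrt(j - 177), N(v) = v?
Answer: -126178920 + 4140*I*sqrt(327) ≈ -1.2618e+8 + 74864.0*I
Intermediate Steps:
h(j) = sqrt(-177 + j)
G(x, Q) = (-50 + Q)*(68 + Q) (G(x, Q) = ((24 - 1*(-44)) + Q)*(-50 + Q) = ((24 + 44) + Q)*(-50 + Q) = (68 + Q)*(-50 + Q) = (-50 + Q)*(68 + Q))
(G(147, -96) + N(52))*(-30478 + h(-150)) = ((-3400 + (-96)**2 + 18*(-96)) + 52)*(-30478 + sqrt(-177 - 150)) = ((-3400 + 9216 - 1728) + 52)*(-30478 + sqrt(-327)) = (4088 + 52)*(-30478 + I*sqrt(327)) = 4140*(-30478 + I*sqrt(327)) = -126178920 + 4140*I*sqrt(327)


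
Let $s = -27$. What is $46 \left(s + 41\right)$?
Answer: $644$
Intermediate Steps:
$46 \left(s + 41\right) = 46 \left(-27 + 41\right) = 46 \cdot 14 = 644$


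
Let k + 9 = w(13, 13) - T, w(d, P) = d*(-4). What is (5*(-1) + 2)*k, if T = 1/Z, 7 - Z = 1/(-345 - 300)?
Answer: 828363/4516 ≈ 183.43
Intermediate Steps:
w(d, P) = -4*d
Z = 4516/645 (Z = 7 - 1/(-345 - 300) = 7 - 1/(-645) = 7 - 1*(-1/645) = 7 + 1/645 = 4516/645 ≈ 7.0015)
T = 645/4516 (T = 1/(4516/645) = 645/4516 ≈ 0.14283)
k = -276121/4516 (k = -9 + (-4*13 - 1*645/4516) = -9 + (-52 - 645/4516) = -9 - 235477/4516 = -276121/4516 ≈ -61.143)
(5*(-1) + 2)*k = (5*(-1) + 2)*(-276121/4516) = (-5 + 2)*(-276121/4516) = -3*(-276121/4516) = 828363/4516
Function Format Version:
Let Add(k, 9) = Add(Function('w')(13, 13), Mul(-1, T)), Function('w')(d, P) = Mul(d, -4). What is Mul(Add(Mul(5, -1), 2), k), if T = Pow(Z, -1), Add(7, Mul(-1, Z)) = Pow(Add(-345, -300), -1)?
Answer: Rational(828363, 4516) ≈ 183.43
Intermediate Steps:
Function('w')(d, P) = Mul(-4, d)
Z = Rational(4516, 645) (Z = Add(7, Mul(-1, Pow(Add(-345, -300), -1))) = Add(7, Mul(-1, Pow(-645, -1))) = Add(7, Mul(-1, Rational(-1, 645))) = Add(7, Rational(1, 645)) = Rational(4516, 645) ≈ 7.0015)
T = Rational(645, 4516) (T = Pow(Rational(4516, 645), -1) = Rational(645, 4516) ≈ 0.14283)
k = Rational(-276121, 4516) (k = Add(-9, Add(Mul(-4, 13), Mul(-1, Rational(645, 4516)))) = Add(-9, Add(-52, Rational(-645, 4516))) = Add(-9, Rational(-235477, 4516)) = Rational(-276121, 4516) ≈ -61.143)
Mul(Add(Mul(5, -1), 2), k) = Mul(Add(Mul(5, -1), 2), Rational(-276121, 4516)) = Mul(Add(-5, 2), Rational(-276121, 4516)) = Mul(-3, Rational(-276121, 4516)) = Rational(828363, 4516)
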